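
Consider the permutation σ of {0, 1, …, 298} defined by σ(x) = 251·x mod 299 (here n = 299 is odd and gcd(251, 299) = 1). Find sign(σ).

Orbit of 51 under x↦251x: [51, 243, 296, 144, 264, 185, 90]… (length divides ord_299(251)).
Decompose π into cycles: lengths [66, 66, 66, 66, 22, 6, 6, 1] (8 cycles, including the fixed point 0).
299 − 8 = 291 transpositions; sign(π) = (−1)^291 = -1.

-1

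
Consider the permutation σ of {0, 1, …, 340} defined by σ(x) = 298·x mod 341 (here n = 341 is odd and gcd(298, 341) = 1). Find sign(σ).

+1

Trace 320: π^k(320) = [320, 221, 45, 111, 1, 298, 144] for k=0..6.
33 cycles of lengths [15, 15, 15, 15, 15, 15, 15, 15, 15, 15, 15, 15, 15, 15, 15, 15, 15, 15, 15, 15, 15, 15, 1, 1, 1, 1, 1, 1, 1, 1, 1, 1, 1].
n − c = 341 − 33 = 308; sign = (−1)^308 = +1.
Check: (298/341) = +1 by Zolotarev.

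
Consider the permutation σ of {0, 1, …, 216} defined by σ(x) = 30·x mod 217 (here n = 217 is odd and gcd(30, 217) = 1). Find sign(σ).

Trace 156: π^k(156) = [156, 123, 1, 30, 32, 92] for k=0..5.
The orbit structure of x ↦ 30x mod 217: 48 orbits of sizes [6, 6, 6, 6, 6, 6, 6, 6, 6, 6, 6, 6, 6, 6, 6, 6, 6, 6, 6, 6, 6, 6, 6, 6, 6, 6, 6, 6, 6, 6, 3, 3, 2, 2, 2, 2, 2, 2, 2, 2, 2, 2, 2, 2, 2, 2, 2, 1].
With 48 cycles on 217 points, sign = (−1)^{217−48} = -1.
Check: (30/217) = -1 by Zolotarev.

-1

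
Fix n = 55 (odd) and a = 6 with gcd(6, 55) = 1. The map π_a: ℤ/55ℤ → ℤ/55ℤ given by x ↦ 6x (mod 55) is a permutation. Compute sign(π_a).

-1

Orbit of 26 under x↦6x: [26, 46, 1, 6, 36, 51, 31]… (length divides ord_55(6)).
10 cycles of lengths [10, 10, 10, 10, 10, 1, 1, 1, 1, 1].
Σ(ℓ_i−1) = 55−10 = 45; sign = (−1)^45 = -1.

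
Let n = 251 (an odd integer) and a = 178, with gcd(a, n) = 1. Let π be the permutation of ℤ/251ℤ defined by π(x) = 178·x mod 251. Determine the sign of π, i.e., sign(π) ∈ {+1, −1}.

-1

Orbit of 85 under x↦178x: [85, 70, 161, 44, 51, 42, 197]… (length divides ord_251(178)).
2 cycles of lengths [250, 1].
Σ(ℓ_i−1) = 251−2 = 249; sign = (−1)^249 = -1.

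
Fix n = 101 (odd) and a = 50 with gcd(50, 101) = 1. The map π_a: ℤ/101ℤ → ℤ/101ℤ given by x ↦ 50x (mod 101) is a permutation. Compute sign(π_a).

Orbit of 51 under x↦50x: [51, 25, 38, 82, 60, 71, 15]… (length divides ord_101(50)).
π_50 has 2 disjoint cycles with lengths [100, 1] on {0,…,100}.
sign(π) = (−1)^{n − #cycles} = (−1)^{101−2} = (−1)^99 = -1.

-1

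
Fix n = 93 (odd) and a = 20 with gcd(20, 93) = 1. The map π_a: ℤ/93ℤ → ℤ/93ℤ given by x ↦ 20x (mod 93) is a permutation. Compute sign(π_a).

Orbit of 49 under x↦20x: [49, 50, 70, 5, 7, 47, 10]… (length divides ord_93(20)).
Cycle lengths of π_20 on ℤ/93ℤ: [30, 30, 15, 15, 2, 1]; 6 cycles in total.
Σ(ℓ_i−1) = 93−6 = 87; sign = (−1)^87 = -1.

-1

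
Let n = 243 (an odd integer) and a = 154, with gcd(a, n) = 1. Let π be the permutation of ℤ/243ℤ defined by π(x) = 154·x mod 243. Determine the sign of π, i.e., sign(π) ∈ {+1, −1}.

Trace 91: π^k(91) = [91, 163, 73, 64, 136, 46, 37] for k=0..6.
27 cycles of lengths [27, 27, 27, 27, 27, 27, 9, 9, 9, 9, 9, 9, 3, 3, 3, 3, 3, 3, 1, 1, 1, 1, 1, 1, 1, 1, 1].
243 − 27 = 216 transpositions; sign(π) = (−1)^216 = +1.
Via Zolotarev, sign(π_{154}) = (154|243) = +1.

+1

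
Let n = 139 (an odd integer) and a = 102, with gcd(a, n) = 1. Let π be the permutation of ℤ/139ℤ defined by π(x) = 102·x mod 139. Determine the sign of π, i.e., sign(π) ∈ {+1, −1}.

Orbit of 50 under x↦102x: [50, 96, 62, 69, 88, 80, 98]… (length divides ord_139(102)).
Decompose π into cycles: lengths [138, 1] (2 cycles, including the fixed point 0).
With 2 cycles on 139 points, sign = (−1)^{139−2} = -1.
Via Zolotarev, sign(π_{102}) = (102|139) = -1.

-1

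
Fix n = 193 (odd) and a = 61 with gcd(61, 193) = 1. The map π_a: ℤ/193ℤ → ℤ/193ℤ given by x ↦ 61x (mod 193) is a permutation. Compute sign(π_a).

Orbit of 38 under x↦61x: [38, 2, 122, 108, 26, 42, 53]… (length divides ord_193(61)).
2 cycles of lengths [192, 1].
193 − 2 = 191 transpositions; sign(π) = (−1)^191 = -1.

-1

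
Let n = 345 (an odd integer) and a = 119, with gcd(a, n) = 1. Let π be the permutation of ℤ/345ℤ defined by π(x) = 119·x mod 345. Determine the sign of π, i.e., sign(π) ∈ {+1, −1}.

-1

Orbit of 211 under x↦119x: [211, 269, 271, 164, 196, 209, 31]… (length divides ord_345(119)).
Decompose π into cycles: lengths [22, 22, 22, 22, 22, 22, 22, 22, 22, 22, 22, 22, 22, 22, 11, 11, 2, 2, 2, 2, 2, 2, 2, 1] (24 cycles, including the fixed point 0).
345 − 24 = 321 transpositions; sign(π) = (−1)^321 = -1.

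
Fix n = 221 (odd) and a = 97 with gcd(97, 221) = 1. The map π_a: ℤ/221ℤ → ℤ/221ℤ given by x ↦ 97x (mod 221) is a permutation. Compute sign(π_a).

+1

Start at x=193: 193 → 157 → 201 → 49 → 112 → 35 → 80 → … (one orbit).
Cycle type of π: 48×4 + 16 + 12 + 1; total 7 cycles.
sign(π) = (−1)^{n − #cycles} = (−1)^{221−7} = (−1)^214 = +1.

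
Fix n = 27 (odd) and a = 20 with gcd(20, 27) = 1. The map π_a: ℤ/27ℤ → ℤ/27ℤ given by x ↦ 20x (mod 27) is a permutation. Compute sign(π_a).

Orbit of 22 under x↦20x: [22, 8, 25, 14, 10, 11, 4]… (length divides ord_27(20)).
π_20 has 4 disjoint cycles with lengths [18, 6, 2, 1] on {0,…,26}.
4 cycles on 27: each ℓ→(−1)^(ℓ−1), product (−1)^23 = -1.
Check: (20/27) = -1 by Zolotarev.

-1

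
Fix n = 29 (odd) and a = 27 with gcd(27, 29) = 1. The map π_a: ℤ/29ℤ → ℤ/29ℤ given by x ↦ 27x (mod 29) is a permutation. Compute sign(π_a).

Orbit of 17 under x↦27x: [17, 24, 10, 9, 11, 7, 15]… (length divides ord_29(27)).
π_27 has 2 disjoint cycles with lengths [28, 1] on {0,…,28}.
With 2 cycles on 29 points, sign = (−1)^{29−2} = -1.

-1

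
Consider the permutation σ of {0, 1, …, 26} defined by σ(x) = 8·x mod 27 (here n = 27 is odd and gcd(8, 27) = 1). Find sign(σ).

-1

Start at x=17: 17 → 1 → 8 → 10 → 26 → 19 → 17 (one orbit).
8 cycles of lengths [6, 6, 6, 2, 2, 2, 2, 1].
Σ(ℓ_i−1) = 27−8 = 19; sign = (−1)^19 = -1.
Via Zolotarev, sign(π_{8}) = (8|27) = -1.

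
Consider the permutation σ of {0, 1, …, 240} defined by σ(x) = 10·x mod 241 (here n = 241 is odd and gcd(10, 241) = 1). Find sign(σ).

Trace 143: π^k(143) = [143, 225, 81, 87, 147, 24, 240] for k=0..6.
Cycle type of π: 30×8 + 1; total 9 cycles.
With 9 cycles on 241 points, sign = (−1)^{241−9} = +1.
Via Zolotarev, sign(π_{10}) = (10|241) = +1.

+1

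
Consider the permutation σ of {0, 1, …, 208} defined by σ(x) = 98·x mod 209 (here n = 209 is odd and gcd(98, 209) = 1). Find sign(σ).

Start at x=98: 98 → 199 → 65 → 100 → 186 → 45 → 21 → … (one orbit).
Cycle type of π: 18×11 + 2×5 + 1; total 17 cycles.
With 17 cycles on 209 points, sign = (−1)^{209−17} = +1.

+1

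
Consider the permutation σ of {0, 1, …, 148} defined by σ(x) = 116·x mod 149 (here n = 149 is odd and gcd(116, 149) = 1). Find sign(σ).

Trace 61: π^k(61) = [61, 73, 124, 80, 42, 104, 144] for k=0..6.
Cycle type of π: 74×2 + 1; total 3 cycles.
n − c = 149 − 3 = 146; sign = (−1)^146 = +1.
Check: (116/149) = +1 by Zolotarev.

+1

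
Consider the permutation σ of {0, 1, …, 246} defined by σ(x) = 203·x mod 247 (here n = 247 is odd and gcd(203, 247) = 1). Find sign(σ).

+1

Orbit of 109 under x↦203x: [109, 144, 86, 168, 18, 196, 21]… (length divides ord_247(203)).
Cycle lengths of π_203 on ℤ/247ℤ: [36, 36, 36, 36, 36, 36, 18, 4, 4, 4, 1]; 11 cycles in total.
n − c = 247 − 11 = 236; sign = (−1)^236 = +1.
Check: (203/247) = +1 by Zolotarev.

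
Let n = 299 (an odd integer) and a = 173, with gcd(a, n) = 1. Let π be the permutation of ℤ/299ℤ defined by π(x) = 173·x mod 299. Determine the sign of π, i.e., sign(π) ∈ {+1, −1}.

Start at x=64: 64 → 9 → 62 → 261 → 4 → 94 → 116 → … (one orbit).
π_173 has 9 disjoint cycles with lengths [66, 66, 66, 66, 11, 11, 6, 6, 1] on {0,…,298}.
299 − 9 = 290 transpositions; sign(π) = (−1)^290 = +1.
The Jacobi symbol (173|299) = +1 (Zolotarev) agrees.

+1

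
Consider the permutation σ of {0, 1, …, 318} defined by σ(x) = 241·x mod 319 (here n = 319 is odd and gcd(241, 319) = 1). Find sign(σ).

Trace 241: π^k(241) = [241, 23, 120, 210, 208, 45, 318] for k=0..6.
Cycle type of π: 14×22 + 2×5 + 1; total 28 cycles.
n − c = 319 − 28 = 291; sign = (−1)^291 = -1.

-1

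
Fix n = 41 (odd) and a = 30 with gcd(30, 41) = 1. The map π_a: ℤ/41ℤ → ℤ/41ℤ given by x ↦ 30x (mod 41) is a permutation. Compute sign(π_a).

-1

Start at x=25: 25 → 12 → 32 → 17 → 18 → 7 → 5 → … (one orbit).
Cycle type of π: 40 + 1; total 2 cycles.
n − c = 41 − 2 = 39; sign = (−1)^39 = -1.
Check: (30/41) = -1 by Zolotarev.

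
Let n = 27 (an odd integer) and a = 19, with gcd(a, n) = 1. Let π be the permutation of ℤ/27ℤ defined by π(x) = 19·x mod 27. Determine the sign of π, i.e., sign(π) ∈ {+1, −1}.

+1

Trace 10: π^k(10) = [10, 1, 19] for k=0..2.
Cycle type of π: 3×6 + 1×9; total 15 cycles.
27 − 15 = 12 transpositions; sign(π) = (−1)^12 = +1.
Via Zolotarev, sign(π_{19}) = (19|27) = +1.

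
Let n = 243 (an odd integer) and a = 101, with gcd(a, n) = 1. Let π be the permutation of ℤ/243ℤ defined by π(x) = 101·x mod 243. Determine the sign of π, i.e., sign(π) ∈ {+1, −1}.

-1

Orbit of 227 under x↦101x: [227, 85, 80, 61, 86, 181, 56]… (length divides ord_243(101)).
The orbit structure of x ↦ 101x mod 243: 6 orbits of sizes [162, 54, 18, 6, 2, 1].
sign(π) = (−1)^{n − #cycles} = (−1)^{243−6} = (−1)^237 = -1.
Check: (101/243) = -1 by Zolotarev.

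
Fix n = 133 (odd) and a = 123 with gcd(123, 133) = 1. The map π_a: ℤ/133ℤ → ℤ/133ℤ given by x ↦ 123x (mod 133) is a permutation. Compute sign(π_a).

Orbit of 25 under x↦123x: [25, 16, 106, 4, 93, 1, 123]… (length divides ord_133(123)).
Cycle lengths of π_123 on ℤ/133ℤ: [9, 9, 9, 9, 9, 9, 9, 9, 9, 9, 9, 9, 9, 9, 3, 3, 1]; 17 cycles in total.
133 − 17 = 116 transpositions; sign(π) = (−1)^116 = +1.

+1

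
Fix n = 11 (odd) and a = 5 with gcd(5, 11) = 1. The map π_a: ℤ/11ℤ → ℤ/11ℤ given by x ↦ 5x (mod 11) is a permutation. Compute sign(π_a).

Orbit of 4 under x↦5x: [4, 9, 1, 5, 3]… (length divides ord_11(5)).
3 cycles of lengths [5, 5, 1].
Σ(ℓ_i−1) = 11−3 = 8; sign = (−1)^8 = +1.
Check: (5/11) = +1 by Zolotarev.

+1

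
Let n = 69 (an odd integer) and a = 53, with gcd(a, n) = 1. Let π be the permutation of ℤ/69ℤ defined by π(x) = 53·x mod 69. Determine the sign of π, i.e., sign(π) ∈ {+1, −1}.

+1

Orbit of 1 under x↦53x: [1, 53, 49, 44, 55, 17, 4]… (length divides ord_69(53)).
Decompose π into cycles: lengths [22, 22, 22, 2, 1] (5 cycles, including the fixed point 0).
sign(π) = (−1)^{n − #cycles} = (−1)^{69−5} = (−1)^64 = +1.
(53|69)_J = +1 (Zolotarev's lemma cross-check).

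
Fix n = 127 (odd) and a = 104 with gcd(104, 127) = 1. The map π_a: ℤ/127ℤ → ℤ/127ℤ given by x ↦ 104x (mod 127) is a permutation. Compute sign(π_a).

+1

Trace 103: π^k(103) = [103, 44, 4, 35, 84, 100, 113] for k=0..6.
π_104 has 3 disjoint cycles with lengths [63, 63, 1] on {0,…,126}.
n − c = 127 − 3 = 124; sign = (−1)^124 = +1.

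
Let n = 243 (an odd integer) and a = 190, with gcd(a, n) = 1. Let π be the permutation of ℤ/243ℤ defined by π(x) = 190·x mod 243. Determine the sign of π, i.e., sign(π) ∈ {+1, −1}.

+1

Orbit of 55 under x↦190x: [55, 1, 190, 136, 82, 28, 217]… (length divides ord_243(190)).
Decompose π into cycles: lengths [9, 9, 9, 9, 9, 9, 9, 9, 9, 9, 9, 9, 9, 9, 9, 9, 9, 9, 3, 3, 3, 3, 3, 3, 3, 3, 3, 3, 3, 3, 3, 3, 3, 3, 3, 3, 1, 1, 1, 1, 1, 1, 1, 1, 1, 1, 1, 1, 1, 1, 1, 1, 1, 1, 1, 1, 1, 1, 1, 1, 1, 1, 1] (63 cycles, including the fixed point 0).
243 − 63 = 180 transpositions; sign(π) = (−1)^180 = +1.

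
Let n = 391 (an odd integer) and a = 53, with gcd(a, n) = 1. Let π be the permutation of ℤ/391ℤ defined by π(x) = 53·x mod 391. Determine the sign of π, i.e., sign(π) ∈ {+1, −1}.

Orbit of 13 under x↦53x: [13, 298, 154, 342, 140, 382, 305]… (length divides ord_391(53)).
The orbit structure of x ↦ 53x mod 391: 8 orbits of sizes [88, 88, 88, 88, 22, 8, 8, 1].
n − c = 391 − 8 = 383; sign = (−1)^383 = -1.
Check: (53/391) = -1 by Zolotarev.

-1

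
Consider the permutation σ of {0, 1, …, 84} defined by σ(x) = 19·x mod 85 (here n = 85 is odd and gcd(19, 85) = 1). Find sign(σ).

Orbit of 19 under x↦19x: [19, 21, 59, 16, 49, 81, 9]… (length divides ord_85(19)).
13 cycles of lengths [8, 8, 8, 8, 8, 8, 8, 8, 8, 8, 2, 2, 1].
85 − 13 = 72 transpositions; sign(π) = (−1)^72 = +1.
(19|85)_J = +1 (Zolotarev's lemma cross-check).

+1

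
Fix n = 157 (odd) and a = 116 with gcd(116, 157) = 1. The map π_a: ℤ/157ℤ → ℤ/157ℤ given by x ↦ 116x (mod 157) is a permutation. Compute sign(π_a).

Start at x=92: 92 → 153 → 7 → 27 → 149 → 14 → 54 → … (one orbit).
Cycle lengths of π_116 on ℤ/157ℤ: [52, 52, 52, 1]; 4 cycles in total.
Σ(ℓ_i−1) = 157−4 = 153; sign = (−1)^153 = -1.
Via Zolotarev, sign(π_{116}) = (116|157) = -1.

-1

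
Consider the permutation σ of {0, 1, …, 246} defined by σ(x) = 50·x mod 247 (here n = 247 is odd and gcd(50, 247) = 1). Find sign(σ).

Trace 18: π^k(18) = [18, 159, 46, 77, 145, 87, 151] for k=0..6.
23 cycles of lengths [12, 12, 12, 12, 12, 12, 12, 12, 12, 12, 12, 12, 12, 12, 12, 12, 12, 12, 12, 6, 6, 6, 1].
sign(π) = (−1)^{n − #cycles} = (−1)^{247−23} = (−1)^224 = +1.

+1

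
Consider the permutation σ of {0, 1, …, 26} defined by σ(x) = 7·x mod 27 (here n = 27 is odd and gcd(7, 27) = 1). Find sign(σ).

+1

Orbit of 7 under x↦7x: [7, 22, 19, 25, 13, 10, 16]… (length divides ord_27(7)).
Cycle lengths of π_7 on ℤ/27ℤ: [9, 9, 3, 3, 1, 1, 1]; 7 cycles in total.
n − c = 27 − 7 = 20; sign = (−1)^20 = +1.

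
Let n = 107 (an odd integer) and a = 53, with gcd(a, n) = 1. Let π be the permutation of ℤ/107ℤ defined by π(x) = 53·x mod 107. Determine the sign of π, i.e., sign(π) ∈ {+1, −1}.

+1

Trace 99: π^k(99) = [99, 4, 105, 1, 53, 27, 40] for k=0..6.
π_53 has 3 disjoint cycles with lengths [53, 53, 1] on {0,…,106}.
3 cycles on 107: each ℓ→(−1)^(ℓ−1), product (−1)^104 = +1.
Check: (53/107) = +1 by Zolotarev.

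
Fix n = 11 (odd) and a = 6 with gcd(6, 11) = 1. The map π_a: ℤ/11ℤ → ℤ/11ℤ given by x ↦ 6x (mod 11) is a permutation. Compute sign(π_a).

-1

Orbit of 5 under x↦6x: [5, 8, 4, 2, 1, 6, 3]… (length divides ord_11(6)).
2 cycles of lengths [10, 1].
sign(π) = (−1)^{n − #cycles} = (−1)^{11−2} = (−1)^9 = -1.
Via Zolotarev, sign(π_{6}) = (6|11) = -1.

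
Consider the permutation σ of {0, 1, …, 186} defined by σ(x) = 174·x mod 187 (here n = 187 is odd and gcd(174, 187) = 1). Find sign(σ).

Orbit of 103 under x↦174x: [103, 157, 16, 166, 86, 4, 135]… (length divides ord_187(174)).
π_174 has 15 disjoint cycles with lengths [20, 20, 20, 20, 20, 20, 20, 20, 5, 5, 4, 4, 4, 4, 1] on {0,…,186}.
Σ(ℓ_i−1) = 187−15 = 172; sign = (−1)^172 = +1.

+1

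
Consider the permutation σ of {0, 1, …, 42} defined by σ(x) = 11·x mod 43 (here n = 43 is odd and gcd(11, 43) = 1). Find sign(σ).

Start at x=21: 21 → 16 → 4 → 1 → 11 → 35 → 41 → 21 (one orbit).
Decompose π into cycles: lengths [7, 7, 7, 7, 7, 7, 1] (7 cycles, including the fixed point 0).
Σ(ℓ_i−1) = 43−7 = 36; sign = (−1)^36 = +1.

+1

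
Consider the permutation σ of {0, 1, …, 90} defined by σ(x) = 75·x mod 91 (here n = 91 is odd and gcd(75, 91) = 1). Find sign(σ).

-1

Trace 90: π^k(90) = [90, 16, 17, 1, 75, 74] for k=0..5.
π_75 has 16 disjoint cycles with lengths [6, 6, 6, 6, 6, 6, 6, 6, 6, 6, 6, 6, 6, 6, 6, 1] on {0,…,90}.
91 − 16 = 75 transpositions; sign(π) = (−1)^75 = -1.
Via Zolotarev, sign(π_{75}) = (75|91) = -1.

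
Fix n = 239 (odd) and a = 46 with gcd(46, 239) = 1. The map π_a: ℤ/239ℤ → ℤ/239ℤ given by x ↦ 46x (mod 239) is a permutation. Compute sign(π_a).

-1

Trace 158: π^k(158) = [158, 98, 206, 155, 199, 72, 205] for k=0..6.
The orbit structure of x ↦ 46x mod 239: 2 orbits of sizes [238, 1].
Σ(ℓ_i−1) = 239−2 = 237; sign = (−1)^237 = -1.
Check: (46/239) = -1 by Zolotarev.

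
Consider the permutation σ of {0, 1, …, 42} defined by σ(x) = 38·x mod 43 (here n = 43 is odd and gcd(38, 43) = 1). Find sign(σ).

+1

Trace 17: π^k(17) = [17, 1, 38, 25, 4, 23, 14] for k=0..6.
Cycle lengths of π_38 on ℤ/43ℤ: [21, 21, 1]; 3 cycles in total.
3 cycles on 43: each ℓ→(−1)^(ℓ−1), product (−1)^40 = +1.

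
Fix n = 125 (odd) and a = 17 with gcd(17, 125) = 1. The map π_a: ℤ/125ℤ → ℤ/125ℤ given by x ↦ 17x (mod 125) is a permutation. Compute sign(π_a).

-1

Start at x=91: 91 → 47 → 49 → 83 → 36 → 112 → 29 → … (one orbit).
4 cycles of lengths [100, 20, 4, 1].
n − c = 125 − 4 = 121; sign = (−1)^121 = -1.
Zolotarev: (17|125) = -1, matching the cycle-count sign.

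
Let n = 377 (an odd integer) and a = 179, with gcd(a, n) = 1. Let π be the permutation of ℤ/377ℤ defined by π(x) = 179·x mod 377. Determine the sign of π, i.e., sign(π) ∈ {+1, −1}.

Trace 139: π^k(139) = [139, 376, 198, 4, 339, 361, 152] for k=0..6.
Cycle type of π: 42×8 + 14×2 + 6×2 + 1; total 13 cycles.
sign(π) = (−1)^{n − #cycles} = (−1)^{377−13} = (−1)^364 = +1.
(179|377)_J = +1 (Zolotarev's lemma cross-check).

+1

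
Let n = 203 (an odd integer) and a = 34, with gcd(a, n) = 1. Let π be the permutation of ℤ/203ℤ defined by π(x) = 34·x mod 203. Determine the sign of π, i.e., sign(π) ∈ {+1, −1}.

-1

Start at x=190: 190 → 167 → 197 → 202 → 169 → 62 → 78 → … (one orbit).
Decompose π into cycles: lengths [14, 14, 14, 14, 14, 14, 14, 14, 14, 14, 14, 14, 14, 14, 2, 2, 2, 1] (18 cycles, including the fixed point 0).
18 cycles on 203: each ℓ→(−1)^(ℓ−1), product (−1)^185 = -1.
Check: (34/203) = -1 by Zolotarev.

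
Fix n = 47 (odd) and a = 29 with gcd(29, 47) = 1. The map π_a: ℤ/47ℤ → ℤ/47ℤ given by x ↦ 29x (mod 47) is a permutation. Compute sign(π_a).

Start at x=46: 46 → 18 → 5 → 4 → 22 → 27 → 31 → … (one orbit).
π_29 has 2 disjoint cycles with lengths [46, 1] on {0,…,46}.
sign(π) = (−1)^{n − #cycles} = (−1)^{47−2} = (−1)^45 = -1.
The Jacobi symbol (29|47) = -1 (Zolotarev) agrees.

-1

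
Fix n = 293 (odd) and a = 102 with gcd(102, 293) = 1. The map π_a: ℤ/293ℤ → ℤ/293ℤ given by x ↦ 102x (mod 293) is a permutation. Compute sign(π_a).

Orbit of 193 under x↦102x: [193, 55, 43, 284, 254, 124, 49]… (length divides ord_293(102)).
Decompose π into cycles: lengths [146, 146, 1] (3 cycles, including the fixed point 0).
3 cycles on 293: each ℓ→(−1)^(ℓ−1), product (−1)^290 = +1.
Check: (102/293) = +1 by Zolotarev.

+1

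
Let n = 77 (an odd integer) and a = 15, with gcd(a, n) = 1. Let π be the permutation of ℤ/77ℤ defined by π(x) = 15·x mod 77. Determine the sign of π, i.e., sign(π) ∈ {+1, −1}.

Start at x=1: 1 → 15 → 71 → 64 → 36 → 1 (one orbit).
Decompose π into cycles: lengths [5, 5, 5, 5, 5, 5, 5, 5, 5, 5, 5, 5, 5, 5, 1, 1, 1, 1, 1, 1, 1] (21 cycles, including the fixed point 0).
21 cycles on 77: each ℓ→(−1)^(ℓ−1), product (−1)^56 = +1.
Check: (15/77) = +1 by Zolotarev.

+1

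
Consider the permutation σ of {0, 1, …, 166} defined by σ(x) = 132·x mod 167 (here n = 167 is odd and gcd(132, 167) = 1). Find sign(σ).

+1

Trace 9: π^k(9) = [9, 19, 3, 62, 1, 132, 56] for k=0..6.
π_132 has 3 disjoint cycles with lengths [83, 83, 1] on {0,…,166}.
3 cycles on 167: each ℓ→(−1)^(ℓ−1), product (−1)^164 = +1.
Check: (132/167) = +1 by Zolotarev.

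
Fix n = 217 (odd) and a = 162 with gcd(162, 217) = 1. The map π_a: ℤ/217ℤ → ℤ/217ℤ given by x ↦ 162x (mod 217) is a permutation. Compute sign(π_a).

Orbit of 50 under x↦162x: [50, 71, 1, 162, 204, 64, 169]… (length divides ord_217(162)).
The orbit structure of x ↦ 162x mod 217: 21 orbits of sizes [15, 15, 15, 15, 15, 15, 15, 15, 15, 15, 15, 15, 15, 15, 1, 1, 1, 1, 1, 1, 1].
sign(π) = (−1)^{n − #cycles} = (−1)^{217−21} = (−1)^196 = +1.

+1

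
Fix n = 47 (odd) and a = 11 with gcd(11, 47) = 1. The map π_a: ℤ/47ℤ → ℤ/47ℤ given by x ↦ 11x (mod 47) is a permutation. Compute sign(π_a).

-1

Orbit of 22 under x↦11x: [22, 7, 30, 1, 11, 27, 15]… (length divides ord_47(11)).
The orbit structure of x ↦ 11x mod 47: 2 orbits of sizes [46, 1].
Σ(ℓ_i−1) = 47−2 = 45; sign = (−1)^45 = -1.
Check: (11/47) = -1 by Zolotarev.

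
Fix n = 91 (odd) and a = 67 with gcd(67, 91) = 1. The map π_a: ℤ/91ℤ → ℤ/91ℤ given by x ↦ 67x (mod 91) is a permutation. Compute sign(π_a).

-1

Start at x=9: 9 → 57 → 88 → 72 → 1 → 67 → 30 → … (one orbit).
π_67 has 10 disjoint cycles with lengths [12, 12, 12, 12, 12, 12, 12, 3, 3, 1] on {0,…,90}.
With 10 cycles on 91 points, sign = (−1)^{91−10} = -1.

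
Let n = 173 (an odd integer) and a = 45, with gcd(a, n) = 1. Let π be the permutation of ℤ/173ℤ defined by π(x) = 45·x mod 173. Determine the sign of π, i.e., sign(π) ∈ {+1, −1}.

-1

Orbit of 105 under x↦45x: [105, 54, 8, 14, 111, 151, 48]… (length divides ord_173(45)).
Decompose π into cycles: lengths [172, 1] (2 cycles, including the fixed point 0).
With 2 cycles on 173 points, sign = (−1)^{173−2} = -1.
The Jacobi symbol (45|173) = -1 (Zolotarev) agrees.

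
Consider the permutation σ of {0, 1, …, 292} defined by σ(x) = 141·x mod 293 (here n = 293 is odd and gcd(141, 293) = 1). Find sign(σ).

Trace 100: π^k(100) = [100, 36, 95, 210, 17, 53, 148] for k=0..6.
Decompose π into cycles: lengths [73, 73, 73, 73, 1] (5 cycles, including the fixed point 0).
Σ(ℓ_i−1) = 293−5 = 288; sign = (−1)^288 = +1.
The Jacobi symbol (141|293) = +1 (Zolotarev) agrees.

+1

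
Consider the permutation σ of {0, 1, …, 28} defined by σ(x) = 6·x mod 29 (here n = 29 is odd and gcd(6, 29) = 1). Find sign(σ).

Trace 28: π^k(28) = [28, 23, 22, 16, 9, 25, 5] for k=0..6.
The orbit structure of x ↦ 6x mod 29: 3 orbits of sizes [14, 14, 1].
3 cycles on 29: each ℓ→(−1)^(ℓ−1), product (−1)^26 = +1.

+1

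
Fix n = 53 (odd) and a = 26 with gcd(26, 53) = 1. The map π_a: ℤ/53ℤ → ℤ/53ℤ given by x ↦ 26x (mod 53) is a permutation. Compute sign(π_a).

-1

Start at x=48: 48 → 29 → 12 → 47 → 3 → 25 → 14 → … (one orbit).
2 cycles of lengths [52, 1].
sign(π) = (−1)^{n − #cycles} = (−1)^{53−2} = (−1)^51 = -1.
The Jacobi symbol (26|53) = -1 (Zolotarev) agrees.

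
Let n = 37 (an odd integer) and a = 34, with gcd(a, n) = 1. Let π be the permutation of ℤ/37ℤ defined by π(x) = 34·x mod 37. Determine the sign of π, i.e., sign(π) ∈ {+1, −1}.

+1

Trace 1: π^k(1) = [1, 34, 9, 10, 7, 16, 26] for k=0..6.
Cycle lengths of π_34 on ℤ/37ℤ: [9, 9, 9, 9, 1]; 5 cycles in total.
Σ(ℓ_i−1) = 37−5 = 32; sign = (−1)^32 = +1.
Zolotarev: (34|37) = +1, matching the cycle-count sign.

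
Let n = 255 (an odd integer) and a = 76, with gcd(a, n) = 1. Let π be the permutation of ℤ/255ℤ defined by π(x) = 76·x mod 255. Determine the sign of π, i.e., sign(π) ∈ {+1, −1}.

+1

Start at x=151: 151 → 1 → 76 → 166 → 121 → 16 → 196 → … (one orbit).
π_76 has 45 disjoint cycles with lengths [8, 8, 8, 8, 8, 8, 8, 8, 8, 8, 8, 8, 8, 8, 8, 8, 8, 8, 8, 8, 8, 8, 8, 8, 8, 8, 8, 8, 8, 8, 1, 1, 1, 1, 1, 1, 1, 1, 1, 1, 1, 1, 1, 1, 1] on {0,…,254}.
45 cycles on 255: each ℓ→(−1)^(ℓ−1), product (−1)^210 = +1.
Zolotarev: (76|255) = +1, matching the cycle-count sign.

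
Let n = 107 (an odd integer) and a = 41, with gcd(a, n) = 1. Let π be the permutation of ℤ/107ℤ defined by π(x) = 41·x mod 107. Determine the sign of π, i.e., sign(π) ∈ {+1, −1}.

+1

Trace 86: π^k(86) = [86, 102, 9, 48, 42, 10, 89] for k=0..6.
Cycle lengths of π_41 on ℤ/107ℤ: [53, 53, 1]; 3 cycles in total.
n − c = 107 − 3 = 104; sign = (−1)^104 = +1.
Via Zolotarev, sign(π_{41}) = (41|107) = +1.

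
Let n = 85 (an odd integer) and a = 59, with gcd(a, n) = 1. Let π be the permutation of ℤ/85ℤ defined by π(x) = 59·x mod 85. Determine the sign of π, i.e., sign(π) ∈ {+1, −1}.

+1

Orbit of 16 under x↦59x: [16, 9, 21, 49, 1, 59, 81]… (length divides ord_85(59)).
13 cycles of lengths [8, 8, 8, 8, 8, 8, 8, 8, 8, 8, 2, 2, 1].
13 cycles on 85: each ℓ→(−1)^(ℓ−1), product (−1)^72 = +1.
(59|85)_J = +1 (Zolotarev's lemma cross-check).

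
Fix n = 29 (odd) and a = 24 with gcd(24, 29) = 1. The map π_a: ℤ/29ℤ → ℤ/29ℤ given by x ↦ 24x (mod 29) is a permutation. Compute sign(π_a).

Start at x=24: 24 → 25 → 20 → 16 → 7 → 23 → 1 → 24 (one orbit).
The orbit structure of x ↦ 24x mod 29: 5 orbits of sizes [7, 7, 7, 7, 1].
Σ(ℓ_i−1) = 29−5 = 24; sign = (−1)^24 = +1.

+1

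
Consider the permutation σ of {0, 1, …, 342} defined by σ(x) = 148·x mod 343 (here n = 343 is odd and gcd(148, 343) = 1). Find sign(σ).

Trace 197: π^k(197) = [197, 1, 148, 295, 99, 246, 50] for k=0..6.
Cycle type of π: 7×42 + 1×49; total 91 cycles.
n − c = 343 − 91 = 252; sign = (−1)^252 = +1.

+1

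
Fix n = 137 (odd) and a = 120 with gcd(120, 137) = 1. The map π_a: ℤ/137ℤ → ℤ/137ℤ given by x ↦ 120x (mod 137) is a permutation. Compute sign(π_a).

Orbit of 73 under x↦120x: [73, 129, 136, 17, 122, 118, 49]… (length divides ord_137(120)).
Cycle lengths of π_120 on ℤ/137ℤ: [68, 68, 1]; 3 cycles in total.
3 cycles on 137: each ℓ→(−1)^(ℓ−1), product (−1)^134 = +1.
(120|137)_J = +1 (Zolotarev's lemma cross-check).

+1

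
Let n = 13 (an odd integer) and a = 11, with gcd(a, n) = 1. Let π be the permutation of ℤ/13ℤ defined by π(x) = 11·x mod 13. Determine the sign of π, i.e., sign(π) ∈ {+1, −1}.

Trace 5: π^k(5) = [5, 3, 7, 12, 2, 9, 8] for k=0..6.
2 cycles of lengths [12, 1].
n − c = 13 − 2 = 11; sign = (−1)^11 = -1.

-1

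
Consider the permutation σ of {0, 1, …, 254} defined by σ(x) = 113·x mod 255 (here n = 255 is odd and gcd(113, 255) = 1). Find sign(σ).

Trace 94: π^k(94) = [94, 167, 1, 113, 19, 107, 106] for k=0..6.
20 cycles of lengths [16, 16, 16, 16, 16, 16, 16, 16, 16, 16, 16, 16, 16, 16, 16, 4, 4, 4, 2, 1].
sign(π) = (−1)^{n − #cycles} = (−1)^{255−20} = (−1)^235 = -1.

-1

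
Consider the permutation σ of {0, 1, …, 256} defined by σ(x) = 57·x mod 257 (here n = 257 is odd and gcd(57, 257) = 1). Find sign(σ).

+1

Orbit of 99 under x↦57x: [99, 246, 144, 241, 116, 187, 122]… (length divides ord_257(57)).
π_57 has 3 disjoint cycles with lengths [128, 128, 1] on {0,…,256}.
3 cycles on 257: each ℓ→(−1)^(ℓ−1), product (−1)^254 = +1.
Via Zolotarev, sign(π_{57}) = (57|257) = +1.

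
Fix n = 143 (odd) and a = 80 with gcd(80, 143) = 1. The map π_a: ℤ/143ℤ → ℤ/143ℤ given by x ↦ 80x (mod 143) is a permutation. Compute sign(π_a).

-1

Orbit of 31 under x↦80x: [31, 49, 59, 1, 80, 108, 60]… (length divides ord_143(80)).
6 cycles of lengths [60, 60, 12, 5, 5, 1].
6 cycles on 143: each ℓ→(−1)^(ℓ−1), product (−1)^137 = -1.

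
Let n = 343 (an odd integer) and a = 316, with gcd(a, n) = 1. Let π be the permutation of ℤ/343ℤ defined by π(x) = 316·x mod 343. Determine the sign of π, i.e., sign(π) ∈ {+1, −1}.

Trace 50: π^k(50) = [50, 22, 92, 260, 183, 204, 323] for k=0..6.
Decompose π into cycles: lengths [49, 49, 49, 49, 49, 49, 7, 7, 7, 7, 7, 7, 1, 1, 1, 1, 1, 1, 1] (19 cycles, including the fixed point 0).
With 19 cycles on 343 points, sign = (−1)^{343−19} = +1.
Via Zolotarev, sign(π_{316}) = (316|343) = +1.

+1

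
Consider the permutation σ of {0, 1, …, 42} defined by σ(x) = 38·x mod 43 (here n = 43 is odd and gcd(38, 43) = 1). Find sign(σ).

Start at x=14: 14 → 16 → 6 → 13 → 21 → 24 → 9 → … (one orbit).
The orbit structure of x ↦ 38x mod 43: 3 orbits of sizes [21, 21, 1].
sign(π) = (−1)^{n − #cycles} = (−1)^{43−3} = (−1)^40 = +1.
Via Zolotarev, sign(π_{38}) = (38|43) = +1.

+1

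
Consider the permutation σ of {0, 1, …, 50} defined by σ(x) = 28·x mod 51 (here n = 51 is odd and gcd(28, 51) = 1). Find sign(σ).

-1

Trace 1: π^k(1) = [1, 28, 19, 22, 4, 10, 25] for k=0..6.
Decompose π into cycles: lengths [16, 16, 16, 1, 1, 1] (6 cycles, including the fixed point 0).
6 cycles on 51: each ℓ→(−1)^(ℓ−1), product (−1)^45 = -1.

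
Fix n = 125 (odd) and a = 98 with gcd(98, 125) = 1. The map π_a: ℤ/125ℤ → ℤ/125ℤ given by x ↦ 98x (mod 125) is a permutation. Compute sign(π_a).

-1

Start at x=26: 26 → 48 → 79 → 117 → 91 → 43 → 89 → … (one orbit).
Cycle type of π: 100 + 20 + 4 + 1; total 4 cycles.
With 4 cycles on 125 points, sign = (−1)^{125−4} = -1.
The Jacobi symbol (98|125) = -1 (Zolotarev) agrees.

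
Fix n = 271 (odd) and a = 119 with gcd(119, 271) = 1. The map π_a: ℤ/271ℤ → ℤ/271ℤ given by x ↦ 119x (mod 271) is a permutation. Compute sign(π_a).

+1

Start at x=39: 39 → 34 → 252 → 178 → 44 → 87 → 55 → … (one orbit).
The orbit structure of x ↦ 119x mod 271: 7 orbits of sizes [45, 45, 45, 45, 45, 45, 1].
n − c = 271 − 7 = 264; sign = (−1)^264 = +1.
Check: (119/271) = +1 by Zolotarev.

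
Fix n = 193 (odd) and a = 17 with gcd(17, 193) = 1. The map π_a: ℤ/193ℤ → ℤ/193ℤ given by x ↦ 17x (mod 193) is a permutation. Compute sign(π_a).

Trace 144: π^k(144) = [144, 132, 121, 127, 36, 33, 175] for k=0..6.
Decompose π into cycles: lengths [192, 1] (2 cycles, including the fixed point 0).
193 − 2 = 191 transpositions; sign(π) = (−1)^191 = -1.

-1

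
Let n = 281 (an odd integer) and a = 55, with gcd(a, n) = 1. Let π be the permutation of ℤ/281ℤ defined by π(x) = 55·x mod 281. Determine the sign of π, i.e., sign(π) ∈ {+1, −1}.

-1

Trace 102: π^k(102) = [102, 271, 12, 98, 51, 276, 6] for k=0..6.
2 cycles of lengths [280, 1].
n − c = 281 − 2 = 279; sign = (−1)^279 = -1.
Check: (55/281) = -1 by Zolotarev.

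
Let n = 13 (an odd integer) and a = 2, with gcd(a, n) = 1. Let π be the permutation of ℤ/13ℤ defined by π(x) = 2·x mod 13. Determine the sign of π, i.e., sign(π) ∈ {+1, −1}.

Trace 7: π^k(7) = [7, 1, 2, 4, 8, 3, 6] for k=0..6.
2 cycles of lengths [12, 1].
13 − 2 = 11 transpositions; sign(π) = (−1)^11 = -1.

-1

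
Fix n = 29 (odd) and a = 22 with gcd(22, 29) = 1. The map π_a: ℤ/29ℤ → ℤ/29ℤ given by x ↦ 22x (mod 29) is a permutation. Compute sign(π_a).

+1

Orbit of 28 under x↦22x: [28, 7, 9, 24, 6, 16, 4]… (length divides ord_29(22)).
The orbit structure of x ↦ 22x mod 29: 3 orbits of sizes [14, 14, 1].
3 cycles on 29: each ℓ→(−1)^(ℓ−1), product (−1)^26 = +1.
Check: (22/29) = +1 by Zolotarev.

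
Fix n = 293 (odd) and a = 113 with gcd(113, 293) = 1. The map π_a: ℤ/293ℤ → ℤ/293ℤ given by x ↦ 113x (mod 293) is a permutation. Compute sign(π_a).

-1

Orbit of 199 under x↦113x: [199, 219, 135, 19, 96, 7, 205]… (length divides ord_293(113)).
Cycle lengths of π_113 on ℤ/293ℤ: [292, 1]; 2 cycles in total.
Σ(ℓ_i−1) = 293−2 = 291; sign = (−1)^291 = -1.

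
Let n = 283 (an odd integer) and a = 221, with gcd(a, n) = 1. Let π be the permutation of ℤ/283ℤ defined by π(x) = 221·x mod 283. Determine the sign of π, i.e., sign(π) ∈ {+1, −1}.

Start at x=229: 229 → 235 → 146 → 4 → 35 → 94 → 115 → … (one orbit).
Cycle type of π: 282 + 1; total 2 cycles.
sign(π) = (−1)^{n − #cycles} = (−1)^{283−2} = (−1)^281 = -1.
(221|283)_J = -1 (Zolotarev's lemma cross-check).

-1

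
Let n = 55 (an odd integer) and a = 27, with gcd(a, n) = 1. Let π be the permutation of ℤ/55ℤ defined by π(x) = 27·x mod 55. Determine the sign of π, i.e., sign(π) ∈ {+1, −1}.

-1

Start at x=4: 4 → 53 → 1 → 27 → 14 → 48 → 31 → … (one orbit).
6 cycles of lengths [20, 20, 5, 5, 4, 1].
Σ(ℓ_i−1) = 55−6 = 49; sign = (−1)^49 = -1.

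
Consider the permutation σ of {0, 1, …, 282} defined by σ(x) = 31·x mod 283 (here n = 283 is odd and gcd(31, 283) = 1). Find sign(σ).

Orbit of 5 under x↦31x: [5, 155, 277, 97, 177, 110, 14]… (length divides ord_283(31)).
π_31 has 2 disjoint cycles with lengths [282, 1] on {0,…,282}.
n − c = 283 − 2 = 281; sign = (−1)^281 = -1.
Check: (31/283) = -1 by Zolotarev.

-1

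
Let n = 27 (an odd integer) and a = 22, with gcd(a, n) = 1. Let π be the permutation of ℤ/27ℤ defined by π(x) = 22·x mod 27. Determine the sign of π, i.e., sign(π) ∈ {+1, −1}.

Orbit of 13 under x↦22x: [13, 16, 1, 22, 25, 10, 4]… (length divides ord_27(22)).
Cycle type of π: 9×2 + 3×2 + 1×3; total 7 cycles.
n − c = 27 − 7 = 20; sign = (−1)^20 = +1.
Via Zolotarev, sign(π_{22}) = (22|27) = +1.

+1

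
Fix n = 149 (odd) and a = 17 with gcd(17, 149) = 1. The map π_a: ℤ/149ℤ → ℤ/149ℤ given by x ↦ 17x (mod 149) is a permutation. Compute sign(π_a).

Orbit of 73 under x↦17x: [73, 49, 88, 6, 102, 95, 125]… (length divides ord_149(17)).
5 cycles of lengths [37, 37, 37, 37, 1].
Σ(ℓ_i−1) = 149−5 = 144; sign = (−1)^144 = +1.
Via Zolotarev, sign(π_{17}) = (17|149) = +1.

+1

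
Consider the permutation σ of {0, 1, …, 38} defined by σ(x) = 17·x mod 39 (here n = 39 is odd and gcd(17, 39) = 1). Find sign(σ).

-1

Start at x=22: 22 → 23 → 1 → 17 → 16 → 38 → 22 (one orbit).
Cycle lengths of π_17 on ℤ/39ℤ: [6, 6, 6, 6, 6, 6, 2, 1]; 8 cycles in total.
n − c = 39 − 8 = 31; sign = (−1)^31 = -1.
The Jacobi symbol (17|39) = -1 (Zolotarev) agrees.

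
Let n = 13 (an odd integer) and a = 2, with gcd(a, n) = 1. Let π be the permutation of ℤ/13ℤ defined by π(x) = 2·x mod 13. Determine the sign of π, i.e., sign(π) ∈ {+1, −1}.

Start at x=3: 3 → 6 → 12 → 11 → 9 → 5 → 10 → … (one orbit).
The orbit structure of x ↦ 2x mod 13: 2 orbits of sizes [12, 1].
n − c = 13 − 2 = 11; sign = (−1)^11 = -1.

-1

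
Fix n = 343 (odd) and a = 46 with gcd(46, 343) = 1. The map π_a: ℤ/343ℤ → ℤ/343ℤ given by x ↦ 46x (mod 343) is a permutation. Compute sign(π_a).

+1

Trace 288: π^k(288) = [288, 214, 240, 64, 200, 282, 281] for k=0..6.
Cycle type of π: 147×2 + 21×2 + 3×2 + 1; total 7 cycles.
Σ(ℓ_i−1) = 343−7 = 336; sign = (−1)^336 = +1.
Via Zolotarev, sign(π_{46}) = (46|343) = +1.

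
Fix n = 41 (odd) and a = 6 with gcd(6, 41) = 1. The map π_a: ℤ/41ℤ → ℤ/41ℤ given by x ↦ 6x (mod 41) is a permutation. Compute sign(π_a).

Orbit of 31 under x↦6x: [31, 22, 9, 13, 37, 17, 20]… (length divides ord_41(6)).
π_6 has 2 disjoint cycles with lengths [40, 1] on {0,…,40}.
n − c = 41 − 2 = 39; sign = (−1)^39 = -1.
Check: (6/41) = -1 by Zolotarev.

-1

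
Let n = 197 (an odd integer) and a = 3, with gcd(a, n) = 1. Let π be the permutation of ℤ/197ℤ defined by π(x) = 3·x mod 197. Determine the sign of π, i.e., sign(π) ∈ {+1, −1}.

Start at x=161: 161 → 89 → 70 → 13 → 39 → 117 → 154 → … (one orbit).
π_3 has 2 disjoint cycles with lengths [196, 1] on {0,…,196}.
With 2 cycles on 197 points, sign = (−1)^{197−2} = -1.

-1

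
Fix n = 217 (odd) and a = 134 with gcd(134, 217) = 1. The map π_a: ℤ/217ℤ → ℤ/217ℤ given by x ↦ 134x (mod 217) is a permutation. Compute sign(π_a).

+1

Orbit of 71 under x↦134x: [71, 183, 1, 134, 162, 8, 204]… (length divides ord_217(134)).
π_134 has 21 disjoint cycles with lengths [15, 15, 15, 15, 15, 15, 15, 15, 15, 15, 15, 15, 15, 15, 1, 1, 1, 1, 1, 1, 1] on {0,…,216}.
sign(π) = (−1)^{n − #cycles} = (−1)^{217−21} = (−1)^196 = +1.
The Jacobi symbol (134|217) = +1 (Zolotarev) agrees.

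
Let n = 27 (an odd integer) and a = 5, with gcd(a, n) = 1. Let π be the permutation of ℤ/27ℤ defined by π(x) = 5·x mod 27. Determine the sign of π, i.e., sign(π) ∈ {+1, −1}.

Start at x=5: 5 → 25 → 17 → 4 → 20 → 19 → 14 → … (one orbit).
Cycle type of π: 18 + 6 + 2 + 1; total 4 cycles.
4 cycles on 27: each ℓ→(−1)^(ℓ−1), product (−1)^23 = -1.

-1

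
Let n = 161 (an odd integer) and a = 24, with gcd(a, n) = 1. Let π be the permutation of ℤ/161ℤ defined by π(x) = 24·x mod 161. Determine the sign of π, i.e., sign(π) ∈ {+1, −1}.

-1

Orbit of 139 under x↦24x: [139, 116, 47, 1, 24, 93]… (length divides ord_161(24)).
The orbit structure of x ↦ 24x mod 161: 46 orbits of sizes [6, 6, 6, 6, 6, 6, 6, 6, 6, 6, 6, 6, 6, 6, 6, 6, 6, 6, 6, 6, 6, 6, 6, 1, 1, 1, 1, 1, 1, 1, 1, 1, 1, 1, 1, 1, 1, 1, 1, 1, 1, 1, 1, 1, 1, 1].
161 − 46 = 115 transpositions; sign(π) = (−1)^115 = -1.
Via Zolotarev, sign(π_{24}) = (24|161) = -1.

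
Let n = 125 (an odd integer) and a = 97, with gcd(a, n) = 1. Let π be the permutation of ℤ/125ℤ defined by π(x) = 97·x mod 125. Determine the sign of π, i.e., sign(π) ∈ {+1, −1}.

Start at x=107: 107 → 4 → 13 → 11 → 67 → 124 → 28 → … (one orbit).
π_97 has 4 disjoint cycles with lengths [100, 20, 4, 1] on {0,…,124}.
With 4 cycles on 125 points, sign = (−1)^{125−4} = -1.

-1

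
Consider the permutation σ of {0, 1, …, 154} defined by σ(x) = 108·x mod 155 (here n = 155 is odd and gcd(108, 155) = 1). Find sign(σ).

Orbit of 4 under x↦108x: [4, 122, 1, 108, 39, 27, 126]… (length divides ord_155(108)).
11 cycles of lengths [20, 20, 20, 20, 20, 20, 10, 10, 10, 4, 1].
With 11 cycles on 155 points, sign = (−1)^{155−11} = +1.

+1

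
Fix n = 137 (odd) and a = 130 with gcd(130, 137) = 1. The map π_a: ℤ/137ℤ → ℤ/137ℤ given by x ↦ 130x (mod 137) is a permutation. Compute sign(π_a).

Trace 38: π^k(38) = [38, 8, 81, 118, 133, 28, 78] for k=0..6.
π_130 has 3 disjoint cycles with lengths [68, 68, 1] on {0,…,136}.
Σ(ℓ_i−1) = 137−3 = 134; sign = (−1)^134 = +1.
Zolotarev: (130|137) = +1, matching the cycle-count sign.

+1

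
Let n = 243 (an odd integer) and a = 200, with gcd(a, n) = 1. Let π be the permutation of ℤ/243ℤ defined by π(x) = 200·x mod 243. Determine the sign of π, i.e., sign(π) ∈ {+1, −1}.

Orbit of 202 under x↦200x: [202, 62, 7, 185, 64, 164, 238]… (length divides ord_243(200)).
π_200 has 6 disjoint cycles with lengths [162, 54, 18, 6, 2, 1] on {0,…,242}.
6 cycles on 243: each ℓ→(−1)^(ℓ−1), product (−1)^237 = -1.
(200|243)_J = -1 (Zolotarev's lemma cross-check).

-1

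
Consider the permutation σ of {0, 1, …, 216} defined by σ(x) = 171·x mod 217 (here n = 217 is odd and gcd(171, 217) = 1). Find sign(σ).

-1

Start at x=125: 125 → 109 → 194 → 190 → 157 → 156 → 202 → … (one orbit).
π_171 has 14 disjoint cycles with lengths [30, 30, 30, 30, 30, 30, 6, 5, 5, 5, 5, 5, 5, 1] on {0,…,216}.
217 − 14 = 203 transpositions; sign(π) = (−1)^203 = -1.
(171|217)_J = -1 (Zolotarev's lemma cross-check).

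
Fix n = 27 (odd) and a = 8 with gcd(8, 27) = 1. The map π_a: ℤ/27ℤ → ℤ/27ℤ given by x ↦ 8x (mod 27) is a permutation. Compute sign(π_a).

Start at x=10: 10 → 26 → 19 → 17 → 1 → 8 → 10 (one orbit).
Cycle type of π: 6×3 + 2×4 + 1; total 8 cycles.
27 − 8 = 19 transpositions; sign(π) = (−1)^19 = -1.
The Jacobi symbol (8|27) = -1 (Zolotarev) agrees.

-1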